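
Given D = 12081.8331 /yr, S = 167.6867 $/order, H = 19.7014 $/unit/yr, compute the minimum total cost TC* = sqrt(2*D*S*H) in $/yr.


2*D*S*H = 79828603.9617
TC* = sqrt(79828603.9617) = 8934.6854

8934.6854 $/yr


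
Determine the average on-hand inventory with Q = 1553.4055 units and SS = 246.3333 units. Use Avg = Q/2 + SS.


Q/2 = 776.7028
Avg = 776.7028 + 246.3333 = 1023.0361

1023.0361 units


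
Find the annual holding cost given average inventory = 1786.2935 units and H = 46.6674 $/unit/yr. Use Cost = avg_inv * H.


Cost = 1786.2935 * 46.6674 = 83361.6733

83361.6733 $/yr


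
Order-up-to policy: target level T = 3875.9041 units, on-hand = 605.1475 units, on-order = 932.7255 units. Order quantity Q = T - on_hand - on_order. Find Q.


Inventory position = OH + OO = 605.1475 + 932.7255 = 1537.8730
Q = 3875.9041 - 1537.8730 = 2338.0311

2338.0311 units


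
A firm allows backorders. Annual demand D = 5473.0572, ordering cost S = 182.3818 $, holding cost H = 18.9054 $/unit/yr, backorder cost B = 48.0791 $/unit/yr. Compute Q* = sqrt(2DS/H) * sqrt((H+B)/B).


sqrt(2DS/H) = 324.9584
sqrt((H+B)/B) = 1.1803
Q* = 324.9584 * 1.1803 = 383.5631

383.5631 units


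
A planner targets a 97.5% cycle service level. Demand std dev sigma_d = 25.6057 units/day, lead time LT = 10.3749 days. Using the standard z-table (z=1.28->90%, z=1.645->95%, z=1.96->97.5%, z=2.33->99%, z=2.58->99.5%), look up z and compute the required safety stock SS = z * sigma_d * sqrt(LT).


From the table, SL = 97.5% corresponds to z = 1.96
sqrt(LT) = sqrt(10.3749) = 3.2210
SS = 1.96 * 25.6057 * 3.2210 = 161.6533

161.6533 units


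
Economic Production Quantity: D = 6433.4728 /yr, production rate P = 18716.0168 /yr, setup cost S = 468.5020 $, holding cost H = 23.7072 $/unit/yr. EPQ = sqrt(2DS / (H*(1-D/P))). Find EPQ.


1 - D/P = 1 - 0.3437 = 0.6563
H*(1-D/P) = 15.5581
2DS = 6028189.7475
EPQ = sqrt(387464.3485) = 622.4663

622.4663 units


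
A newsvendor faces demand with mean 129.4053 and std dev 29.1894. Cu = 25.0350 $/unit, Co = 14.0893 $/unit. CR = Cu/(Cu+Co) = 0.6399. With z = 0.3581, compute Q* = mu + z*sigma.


CR = Cu/(Cu+Co) = 25.0350/(25.0350+14.0893) = 0.6399
z = 0.3581
Q* = 129.4053 + 0.3581 * 29.1894 = 139.8580

139.8580 units


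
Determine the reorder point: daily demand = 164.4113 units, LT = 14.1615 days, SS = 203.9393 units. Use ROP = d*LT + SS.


d*LT = 164.4113 * 14.1615 = 2328.3106
ROP = 2328.3106 + 203.9393 = 2532.2499

2532.2499 units


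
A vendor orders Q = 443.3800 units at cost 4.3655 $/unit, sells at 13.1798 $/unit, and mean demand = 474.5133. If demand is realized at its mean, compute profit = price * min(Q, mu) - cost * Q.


Sales at mu = min(443.3800, 474.5133) = 443.3800
Revenue = 13.1798 * 443.3800 = 5843.6597
Total cost = 4.3655 * 443.3800 = 1935.5754
Profit = 5843.6597 - 1935.5754 = 3908.0843

3908.0843 $


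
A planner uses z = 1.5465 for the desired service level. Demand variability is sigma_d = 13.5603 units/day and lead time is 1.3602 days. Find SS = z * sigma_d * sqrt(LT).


sqrt(LT) = sqrt(1.3602) = 1.1663
SS = 1.5465 * 13.5603 * 1.1663 = 24.4580

24.4580 units


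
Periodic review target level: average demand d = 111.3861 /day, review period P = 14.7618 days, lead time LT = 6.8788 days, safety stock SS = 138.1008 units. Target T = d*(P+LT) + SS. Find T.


P + LT = 21.6406
d*(P+LT) = 111.3861 * 21.6406 = 2410.4620
T = 2410.4620 + 138.1008 = 2548.5628

2548.5628 units


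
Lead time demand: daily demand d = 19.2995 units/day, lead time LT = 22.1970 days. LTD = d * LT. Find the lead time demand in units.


LTD = 19.2995 * 22.1970 = 428.3910

428.3910 units


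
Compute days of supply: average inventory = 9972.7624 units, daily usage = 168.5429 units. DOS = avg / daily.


DOS = 9972.7624 / 168.5429 = 59.1705

59.1705 days


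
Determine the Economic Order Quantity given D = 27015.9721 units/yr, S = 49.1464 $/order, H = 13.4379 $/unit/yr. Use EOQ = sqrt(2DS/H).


2*D*S = 2 * 27015.9721 * 49.1464 = 2655475.5424
2*D*S/H = 197610.9022
EOQ = sqrt(197610.9022) = 444.5345

444.5345 units


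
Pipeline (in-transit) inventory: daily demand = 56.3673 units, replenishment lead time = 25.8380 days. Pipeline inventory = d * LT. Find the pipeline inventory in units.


Pipeline = 56.3673 * 25.8380 = 1456.4183

1456.4183 units


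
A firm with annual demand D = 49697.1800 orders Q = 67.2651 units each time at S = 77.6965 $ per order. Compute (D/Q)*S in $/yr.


Number of orders = D/Q = 738.8256
Cost = 738.8256 * 77.6965 = 57404.1657

57404.1657 $/yr


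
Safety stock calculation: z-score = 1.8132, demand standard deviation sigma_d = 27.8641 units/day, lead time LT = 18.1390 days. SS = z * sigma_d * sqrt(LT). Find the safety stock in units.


sqrt(LT) = sqrt(18.1390) = 4.2590
SS = 1.8132 * 27.8641 * 4.2590 = 215.1778

215.1778 units


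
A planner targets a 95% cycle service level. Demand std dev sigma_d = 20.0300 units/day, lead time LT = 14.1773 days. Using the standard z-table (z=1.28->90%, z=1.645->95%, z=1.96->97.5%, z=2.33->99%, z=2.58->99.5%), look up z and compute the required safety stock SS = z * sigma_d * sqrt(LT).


From the table, SL = 95% corresponds to z = 1.645
sqrt(LT) = sqrt(14.1773) = 3.7653
SS = 1.645 * 20.0300 * 3.7653 = 124.0634

124.0634 units


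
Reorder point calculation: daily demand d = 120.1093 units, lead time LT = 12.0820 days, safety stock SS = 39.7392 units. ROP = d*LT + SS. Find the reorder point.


d*LT = 120.1093 * 12.0820 = 1451.1606
ROP = 1451.1606 + 39.7392 = 1490.8998

1490.8998 units


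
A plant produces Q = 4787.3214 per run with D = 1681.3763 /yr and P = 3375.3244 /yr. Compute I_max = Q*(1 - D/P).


D/P = 0.4981
1 - D/P = 0.5019
I_max = 4787.3214 * 0.5019 = 2402.5762

2402.5762 units


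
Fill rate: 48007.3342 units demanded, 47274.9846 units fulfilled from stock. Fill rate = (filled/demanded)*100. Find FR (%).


FR = 47274.9846 / 48007.3342 * 100 = 98.4745

98.4745%


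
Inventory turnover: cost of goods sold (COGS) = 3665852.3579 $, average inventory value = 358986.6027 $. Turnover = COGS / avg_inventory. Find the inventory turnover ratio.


Turnover = 3665852.3579 / 358986.6027 = 10.2117

10.2117


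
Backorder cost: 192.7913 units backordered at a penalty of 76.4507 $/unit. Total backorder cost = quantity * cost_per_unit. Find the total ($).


Total = 192.7913 * 76.4507 = 14739.0298

14739.0298 $


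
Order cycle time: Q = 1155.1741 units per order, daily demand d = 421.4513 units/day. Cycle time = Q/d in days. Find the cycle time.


Cycle = 1155.1741 / 421.4513 = 2.7409

2.7409 days


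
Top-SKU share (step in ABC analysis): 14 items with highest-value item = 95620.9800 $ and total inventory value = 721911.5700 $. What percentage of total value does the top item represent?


Top item = 95620.9800
Total = 721911.5700
Percentage = 95620.9800 / 721911.5700 * 100 = 13.2455

13.2455%


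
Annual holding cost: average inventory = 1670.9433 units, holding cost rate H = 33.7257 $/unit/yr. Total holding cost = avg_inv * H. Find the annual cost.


Cost = 1670.9433 * 33.7257 = 56353.7325

56353.7325 $/yr


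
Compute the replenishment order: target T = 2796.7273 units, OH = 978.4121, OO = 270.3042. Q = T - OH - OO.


Inventory position = OH + OO = 978.4121 + 270.3042 = 1248.7163
Q = 2796.7273 - 1248.7163 = 1548.0110

1548.0110 units


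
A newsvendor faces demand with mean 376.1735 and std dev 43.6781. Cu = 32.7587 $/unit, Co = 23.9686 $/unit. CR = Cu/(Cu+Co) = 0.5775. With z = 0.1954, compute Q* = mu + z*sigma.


CR = Cu/(Cu+Co) = 32.7587/(32.7587+23.9686) = 0.5775
z = 0.1954
Q* = 376.1735 + 0.1954 * 43.6781 = 384.7082

384.7082 units


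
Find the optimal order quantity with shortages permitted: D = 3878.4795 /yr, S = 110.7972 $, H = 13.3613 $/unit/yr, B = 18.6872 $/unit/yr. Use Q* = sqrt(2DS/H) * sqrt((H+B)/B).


sqrt(2DS/H) = 253.6213
sqrt((H+B)/B) = 1.3096
Q* = 253.6213 * 1.3096 = 332.1372

332.1372 units


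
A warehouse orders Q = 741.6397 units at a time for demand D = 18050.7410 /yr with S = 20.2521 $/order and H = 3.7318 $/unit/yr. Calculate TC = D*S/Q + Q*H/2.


Ordering cost = D*S/Q = 492.9151
Holding cost = Q*H/2 = 1383.8255
TC = 492.9151 + 1383.8255 = 1876.7406

1876.7406 $/yr


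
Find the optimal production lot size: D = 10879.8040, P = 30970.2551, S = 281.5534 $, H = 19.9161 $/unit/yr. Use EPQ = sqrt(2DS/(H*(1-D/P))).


1 - D/P = 1 - 0.3513 = 0.6487
H*(1-D/P) = 12.9196
2DS = 6126491.6151
EPQ = sqrt(474201.1901) = 688.6227

688.6227 units


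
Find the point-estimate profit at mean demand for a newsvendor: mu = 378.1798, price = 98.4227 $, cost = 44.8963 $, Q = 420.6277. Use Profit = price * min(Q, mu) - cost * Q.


Sales at mu = min(420.6277, 378.1798) = 378.1798
Revenue = 98.4227 * 378.1798 = 37221.4770
Total cost = 44.8963 * 420.6277 = 18884.6274
Profit = 37221.4770 - 18884.6274 = 18336.8496

18336.8496 $


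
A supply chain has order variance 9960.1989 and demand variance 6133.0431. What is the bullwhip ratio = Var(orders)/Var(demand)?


BW = 9960.1989 / 6133.0431 = 1.6240

1.6240


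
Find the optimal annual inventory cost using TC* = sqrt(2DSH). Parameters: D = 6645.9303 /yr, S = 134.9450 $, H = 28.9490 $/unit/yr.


2*D*S*H = 51924956.5548
TC* = sqrt(51924956.5548) = 7205.8973

7205.8973 $/yr


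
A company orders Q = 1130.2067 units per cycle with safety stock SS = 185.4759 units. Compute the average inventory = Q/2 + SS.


Q/2 = 565.1033
Avg = 565.1033 + 185.4759 = 750.5793

750.5793 units


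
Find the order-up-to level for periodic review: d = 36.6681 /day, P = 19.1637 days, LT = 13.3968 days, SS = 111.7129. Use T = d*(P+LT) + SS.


P + LT = 32.5605
d*(P+LT) = 36.6681 * 32.5605 = 1193.9317
T = 1193.9317 + 111.7129 = 1305.6446

1305.6446 units


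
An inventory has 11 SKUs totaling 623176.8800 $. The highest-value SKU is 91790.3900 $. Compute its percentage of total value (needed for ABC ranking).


Top item = 91790.3900
Total = 623176.8800
Percentage = 91790.3900 / 623176.8800 * 100 = 14.7294

14.7294%


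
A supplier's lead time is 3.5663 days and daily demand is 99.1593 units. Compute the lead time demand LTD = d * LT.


LTD = 99.1593 * 3.5663 = 353.6318

353.6318 units


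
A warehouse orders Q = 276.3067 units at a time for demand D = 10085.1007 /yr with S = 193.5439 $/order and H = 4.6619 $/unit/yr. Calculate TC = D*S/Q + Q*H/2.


Ordering cost = D*S/Q = 7064.2866
Holding cost = Q*H/2 = 644.0571
TC = 7064.2866 + 644.0571 = 7708.3437

7708.3437 $/yr


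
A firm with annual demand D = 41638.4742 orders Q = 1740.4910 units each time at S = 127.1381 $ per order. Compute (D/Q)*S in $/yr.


Number of orders = D/Q = 23.9234
Cost = 23.9234 * 127.1381 = 3041.5765

3041.5765 $/yr


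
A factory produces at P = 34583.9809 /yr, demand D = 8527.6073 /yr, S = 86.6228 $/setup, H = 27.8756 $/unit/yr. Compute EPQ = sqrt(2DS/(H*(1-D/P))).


1 - D/P = 1 - 0.2466 = 0.7534
H*(1-D/P) = 21.0021
2DS = 1477370.4433
EPQ = sqrt(70343.8594) = 265.2242

265.2242 units


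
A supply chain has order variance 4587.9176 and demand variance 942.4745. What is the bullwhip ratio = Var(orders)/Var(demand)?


BW = 4587.9176 / 942.4745 = 4.8679

4.8679


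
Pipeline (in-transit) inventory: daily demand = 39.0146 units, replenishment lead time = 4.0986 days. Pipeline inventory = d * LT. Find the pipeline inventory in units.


Pipeline = 39.0146 * 4.0986 = 159.9052

159.9052 units


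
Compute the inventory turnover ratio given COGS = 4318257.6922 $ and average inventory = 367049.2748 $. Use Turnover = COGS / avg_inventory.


Turnover = 4318257.6922 / 367049.2748 = 11.7648

11.7648


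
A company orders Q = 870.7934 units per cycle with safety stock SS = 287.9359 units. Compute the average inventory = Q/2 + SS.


Q/2 = 435.3967
Avg = 435.3967 + 287.9359 = 723.3326

723.3326 units


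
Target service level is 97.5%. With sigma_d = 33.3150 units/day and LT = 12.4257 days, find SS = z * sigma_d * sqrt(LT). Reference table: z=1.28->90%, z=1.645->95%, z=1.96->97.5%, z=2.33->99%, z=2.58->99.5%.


From the table, SL = 97.5% corresponds to z = 1.96
sqrt(LT) = sqrt(12.4257) = 3.5250
SS = 1.96 * 33.3150 * 3.5250 = 230.1740

230.1740 units


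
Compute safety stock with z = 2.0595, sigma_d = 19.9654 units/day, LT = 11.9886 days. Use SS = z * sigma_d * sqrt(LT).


sqrt(LT) = sqrt(11.9886) = 3.4625
SS = 2.0595 * 19.9654 * 3.4625 = 142.3718

142.3718 units


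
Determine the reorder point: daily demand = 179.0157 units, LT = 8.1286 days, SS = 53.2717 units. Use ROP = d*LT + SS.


d*LT = 179.0157 * 8.1286 = 1455.1470
ROP = 1455.1470 + 53.2717 = 1508.4187

1508.4187 units


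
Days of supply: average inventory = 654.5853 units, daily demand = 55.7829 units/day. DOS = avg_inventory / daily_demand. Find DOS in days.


DOS = 654.5853 / 55.7829 = 11.7345

11.7345 days


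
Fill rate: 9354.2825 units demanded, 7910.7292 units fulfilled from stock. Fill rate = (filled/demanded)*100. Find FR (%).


FR = 7910.7292 / 9354.2825 * 100 = 84.5680

84.5680%


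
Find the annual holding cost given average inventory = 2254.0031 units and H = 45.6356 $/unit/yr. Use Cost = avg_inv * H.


Cost = 2254.0031 * 45.6356 = 102862.7839

102862.7839 $/yr


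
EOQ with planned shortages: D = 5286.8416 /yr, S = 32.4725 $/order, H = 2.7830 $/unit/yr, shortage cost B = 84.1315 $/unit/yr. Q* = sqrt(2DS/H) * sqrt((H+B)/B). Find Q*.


sqrt(2DS/H) = 351.2484
sqrt((H+B)/B) = 1.0164
Q* = 351.2484 * 1.0164 = 357.0107

357.0107 units


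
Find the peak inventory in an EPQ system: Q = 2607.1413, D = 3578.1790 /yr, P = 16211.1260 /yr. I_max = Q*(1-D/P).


D/P = 0.2207
1 - D/P = 0.7793
I_max = 2607.1413 * 0.7793 = 2031.6835

2031.6835 units


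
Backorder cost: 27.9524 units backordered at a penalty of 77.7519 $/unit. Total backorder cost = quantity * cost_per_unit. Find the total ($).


Total = 27.9524 * 77.7519 = 2173.3522

2173.3522 $


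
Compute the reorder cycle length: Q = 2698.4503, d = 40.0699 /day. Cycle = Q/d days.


Cycle = 2698.4503 / 40.0699 = 67.3436

67.3436 days


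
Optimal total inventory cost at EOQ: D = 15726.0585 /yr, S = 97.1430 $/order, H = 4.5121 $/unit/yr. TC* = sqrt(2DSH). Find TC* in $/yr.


2*D*S*H = 13786058.2791
TC* = sqrt(13786058.2791) = 3712.9582

3712.9582 $/yr


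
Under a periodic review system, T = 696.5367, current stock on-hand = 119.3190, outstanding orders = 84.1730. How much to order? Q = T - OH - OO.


Inventory position = OH + OO = 119.3190 + 84.1730 = 203.4920
Q = 696.5367 - 203.4920 = 493.0447

493.0447 units


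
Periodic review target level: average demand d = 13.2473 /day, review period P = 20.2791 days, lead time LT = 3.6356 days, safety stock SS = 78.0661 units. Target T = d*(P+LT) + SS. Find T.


P + LT = 23.9147
d*(P+LT) = 13.2473 * 23.9147 = 316.8052
T = 316.8052 + 78.0661 = 394.8713

394.8713 units


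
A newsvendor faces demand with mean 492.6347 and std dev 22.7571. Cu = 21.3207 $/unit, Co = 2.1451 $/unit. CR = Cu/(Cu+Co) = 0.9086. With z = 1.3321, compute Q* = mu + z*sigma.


CR = Cu/(Cu+Co) = 21.3207/(21.3207+2.1451) = 0.9086
z = 1.3321
Q* = 492.6347 + 1.3321 * 22.7571 = 522.9494

522.9494 units


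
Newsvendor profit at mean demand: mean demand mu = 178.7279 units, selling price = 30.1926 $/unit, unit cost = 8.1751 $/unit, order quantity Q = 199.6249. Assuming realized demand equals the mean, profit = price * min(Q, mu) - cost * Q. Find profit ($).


Sales at mu = min(199.6249, 178.7279) = 178.7279
Revenue = 30.1926 * 178.7279 = 5396.2600
Total cost = 8.1751 * 199.6249 = 1631.9535
Profit = 5396.2600 - 1631.9535 = 3764.3065

3764.3065 $


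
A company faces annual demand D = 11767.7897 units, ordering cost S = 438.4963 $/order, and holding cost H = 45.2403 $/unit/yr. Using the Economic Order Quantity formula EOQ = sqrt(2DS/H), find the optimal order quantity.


2*D*S = 2 * 11767.7897 * 438.4963 = 10320264.4853
2*D*S/H = 228121.0444
EOQ = sqrt(228121.0444) = 477.6202

477.6202 units


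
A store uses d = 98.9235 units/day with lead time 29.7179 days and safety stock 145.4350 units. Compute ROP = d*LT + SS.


d*LT = 98.9235 * 29.7179 = 2939.7987
ROP = 2939.7987 + 145.4350 = 3085.2337

3085.2337 units


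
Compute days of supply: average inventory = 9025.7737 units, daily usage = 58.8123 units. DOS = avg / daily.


DOS = 9025.7737 / 58.8123 = 153.4674

153.4674 days


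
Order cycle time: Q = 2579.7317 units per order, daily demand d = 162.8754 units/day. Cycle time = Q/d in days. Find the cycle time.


Cycle = 2579.7317 / 162.8754 = 15.8387

15.8387 days


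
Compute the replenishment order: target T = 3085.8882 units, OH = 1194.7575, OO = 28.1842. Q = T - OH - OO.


Inventory position = OH + OO = 1194.7575 + 28.1842 = 1222.9417
Q = 3085.8882 - 1222.9417 = 1862.9465

1862.9465 units


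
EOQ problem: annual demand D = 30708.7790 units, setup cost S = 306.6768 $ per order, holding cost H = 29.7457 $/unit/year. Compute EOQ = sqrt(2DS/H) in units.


2*D*S = 2 * 30708.7790 * 306.6768 = 18835340.1513
2*D*S/H = 633212.2005
EOQ = sqrt(633212.2005) = 795.7463

795.7463 units


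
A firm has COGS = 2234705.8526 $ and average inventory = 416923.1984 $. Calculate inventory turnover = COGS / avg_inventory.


Turnover = 2234705.8526 / 416923.1984 = 5.3600

5.3600


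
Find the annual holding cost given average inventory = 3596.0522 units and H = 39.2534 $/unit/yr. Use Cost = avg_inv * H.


Cost = 3596.0522 * 39.2534 = 141157.2754

141157.2754 $/yr


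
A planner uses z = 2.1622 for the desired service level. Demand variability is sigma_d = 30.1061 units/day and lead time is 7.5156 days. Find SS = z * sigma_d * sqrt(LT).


sqrt(LT) = sqrt(7.5156) = 2.7415
SS = 2.1622 * 30.1061 * 2.7415 = 178.4564

178.4564 units


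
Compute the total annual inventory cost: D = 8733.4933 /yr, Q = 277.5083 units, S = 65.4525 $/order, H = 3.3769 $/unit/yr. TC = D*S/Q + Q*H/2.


Ordering cost = D*S/Q = 2059.8626
Holding cost = Q*H/2 = 468.5589
TC = 2059.8626 + 468.5589 = 2528.4215

2528.4215 $/yr


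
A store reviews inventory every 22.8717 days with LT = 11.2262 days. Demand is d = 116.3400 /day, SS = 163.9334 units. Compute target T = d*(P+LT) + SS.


P + LT = 34.0979
d*(P+LT) = 116.3400 * 34.0979 = 3966.9497
T = 3966.9497 + 163.9334 = 4130.8831

4130.8831 units


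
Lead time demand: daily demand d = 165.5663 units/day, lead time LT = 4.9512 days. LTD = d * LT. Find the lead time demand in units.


LTD = 165.5663 * 4.9512 = 819.7519

819.7519 units


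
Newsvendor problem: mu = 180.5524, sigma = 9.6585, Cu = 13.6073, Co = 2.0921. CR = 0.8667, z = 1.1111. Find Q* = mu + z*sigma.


CR = Cu/(Cu+Co) = 13.6073/(13.6073+2.0921) = 0.8667
z = 1.1111
Q* = 180.5524 + 1.1111 * 9.6585 = 191.2840

191.2840 units


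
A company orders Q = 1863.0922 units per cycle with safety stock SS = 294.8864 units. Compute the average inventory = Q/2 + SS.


Q/2 = 931.5461
Avg = 931.5461 + 294.8864 = 1226.4325

1226.4325 units


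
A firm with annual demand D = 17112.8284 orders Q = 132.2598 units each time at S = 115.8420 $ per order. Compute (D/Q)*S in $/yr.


Number of orders = D/Q = 129.3880
Cost = 129.3880 * 115.8420 = 14988.5624

14988.5624 $/yr


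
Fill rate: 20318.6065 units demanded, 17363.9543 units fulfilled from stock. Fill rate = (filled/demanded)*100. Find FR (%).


FR = 17363.9543 / 20318.6065 * 100 = 85.4584

85.4584%


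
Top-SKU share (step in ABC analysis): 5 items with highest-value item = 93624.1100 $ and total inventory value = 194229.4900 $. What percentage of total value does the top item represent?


Top item = 93624.1100
Total = 194229.4900
Percentage = 93624.1100 / 194229.4900 * 100 = 48.2028

48.2028%


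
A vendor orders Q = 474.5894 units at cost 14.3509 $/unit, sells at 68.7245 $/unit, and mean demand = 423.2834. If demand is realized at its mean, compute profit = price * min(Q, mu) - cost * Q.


Sales at mu = min(474.5894, 423.2834) = 423.2834
Revenue = 68.7245 * 423.2834 = 29089.9400
Total cost = 14.3509 * 474.5894 = 6810.7850
Profit = 29089.9400 - 6810.7850 = 22279.1550

22279.1550 $


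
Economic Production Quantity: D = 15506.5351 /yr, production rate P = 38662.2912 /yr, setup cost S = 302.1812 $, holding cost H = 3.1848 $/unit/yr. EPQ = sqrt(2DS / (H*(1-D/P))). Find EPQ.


1 - D/P = 1 - 0.4011 = 0.5989
H*(1-D/P) = 1.9075
2DS = 9371566.7687
EPQ = sqrt(4913134.5774) = 2216.5592

2216.5592 units


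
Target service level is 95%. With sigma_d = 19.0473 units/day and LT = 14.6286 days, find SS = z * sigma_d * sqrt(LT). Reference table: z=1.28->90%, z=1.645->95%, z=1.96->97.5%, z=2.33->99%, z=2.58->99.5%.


From the table, SL = 95% corresponds to z = 1.645
sqrt(LT) = sqrt(14.6286) = 3.8247
SS = 1.645 * 19.0473 * 3.8247 = 119.8397

119.8397 units


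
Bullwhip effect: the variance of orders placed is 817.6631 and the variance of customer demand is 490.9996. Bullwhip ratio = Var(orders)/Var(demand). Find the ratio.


BW = 817.6631 / 490.9996 = 1.6653

1.6653


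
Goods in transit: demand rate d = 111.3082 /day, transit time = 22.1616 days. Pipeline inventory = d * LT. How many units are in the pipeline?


Pipeline = 111.3082 * 22.1616 = 2466.7678

2466.7678 units


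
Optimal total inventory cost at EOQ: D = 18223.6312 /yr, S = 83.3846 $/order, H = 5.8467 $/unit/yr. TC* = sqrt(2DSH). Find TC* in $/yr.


2*D*S*H = 17768942.1552
TC* = sqrt(17768942.1552) = 4215.3223

4215.3223 $/yr


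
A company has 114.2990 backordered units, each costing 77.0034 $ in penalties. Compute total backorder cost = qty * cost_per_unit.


Total = 114.2990 * 77.0034 = 8801.4116

8801.4116 $


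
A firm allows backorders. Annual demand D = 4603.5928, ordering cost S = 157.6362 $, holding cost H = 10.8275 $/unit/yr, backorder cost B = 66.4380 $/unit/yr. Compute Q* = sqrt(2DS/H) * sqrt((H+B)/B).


sqrt(2DS/H) = 366.1233
sqrt((H+B)/B) = 1.0784
Q* = 366.1233 * 1.0784 = 394.8316

394.8316 units


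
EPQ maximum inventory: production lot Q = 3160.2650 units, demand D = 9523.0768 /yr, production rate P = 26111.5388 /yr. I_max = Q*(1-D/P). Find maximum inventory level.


D/P = 0.3647
1 - D/P = 0.6353
I_max = 3160.2650 * 0.6353 = 2007.6923

2007.6923 units


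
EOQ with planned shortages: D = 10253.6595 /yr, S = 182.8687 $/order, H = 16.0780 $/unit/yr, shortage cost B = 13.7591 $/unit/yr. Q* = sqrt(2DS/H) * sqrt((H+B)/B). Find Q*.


sqrt(2DS/H) = 482.9566
sqrt((H+B)/B) = 1.4726
Q* = 482.9566 * 1.4726 = 711.1994

711.1994 units


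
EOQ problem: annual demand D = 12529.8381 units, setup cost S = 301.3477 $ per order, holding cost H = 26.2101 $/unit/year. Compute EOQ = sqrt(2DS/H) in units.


2*D*S = 2 * 12529.8381 * 301.3477 = 7551675.7856
2*D*S/H = 288120.8307
EOQ = sqrt(288120.8307) = 536.7689

536.7689 units


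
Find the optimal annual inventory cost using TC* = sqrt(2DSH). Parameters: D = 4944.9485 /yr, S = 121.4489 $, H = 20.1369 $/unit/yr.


2*D*S*H = 24186775.1679
TC* = sqrt(24186775.1679) = 4918.0052

4918.0052 $/yr


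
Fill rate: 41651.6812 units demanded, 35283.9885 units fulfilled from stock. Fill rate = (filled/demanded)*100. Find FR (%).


FR = 35283.9885 / 41651.6812 * 100 = 84.7120

84.7120%


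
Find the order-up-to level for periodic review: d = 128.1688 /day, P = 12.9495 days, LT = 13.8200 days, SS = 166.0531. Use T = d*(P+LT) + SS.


P + LT = 26.7695
d*(P+LT) = 128.1688 * 26.7695 = 3431.0147
T = 3431.0147 + 166.0531 = 3597.0678

3597.0678 units


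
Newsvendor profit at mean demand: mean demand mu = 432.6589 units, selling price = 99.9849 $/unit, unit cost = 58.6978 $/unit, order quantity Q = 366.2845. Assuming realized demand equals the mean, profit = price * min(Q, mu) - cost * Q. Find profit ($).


Sales at mu = min(366.2845, 432.6589) = 366.2845
Revenue = 99.9849 * 366.2845 = 36622.9191
Total cost = 58.6978 * 366.2845 = 21500.0943
Profit = 36622.9191 - 21500.0943 = 15122.8248

15122.8248 $


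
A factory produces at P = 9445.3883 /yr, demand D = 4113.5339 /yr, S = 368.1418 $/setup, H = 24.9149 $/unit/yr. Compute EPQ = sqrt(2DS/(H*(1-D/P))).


1 - D/P = 1 - 0.4355 = 0.5645
H*(1-D/P) = 14.0643
2DS = 3028727.5486
EPQ = sqrt(215348.8687) = 464.0570

464.0570 units


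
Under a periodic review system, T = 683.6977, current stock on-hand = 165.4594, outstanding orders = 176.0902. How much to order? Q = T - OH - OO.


Inventory position = OH + OO = 165.4594 + 176.0902 = 341.5496
Q = 683.6977 - 341.5496 = 342.1481

342.1481 units


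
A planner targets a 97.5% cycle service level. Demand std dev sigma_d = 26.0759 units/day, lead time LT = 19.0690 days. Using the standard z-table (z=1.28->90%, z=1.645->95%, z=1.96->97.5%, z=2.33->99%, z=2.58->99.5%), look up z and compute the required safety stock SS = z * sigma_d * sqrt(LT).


From the table, SL = 97.5% corresponds to z = 1.96
sqrt(LT) = sqrt(19.0690) = 4.3668
SS = 1.96 * 26.0759 * 4.3668 = 223.1821

223.1821 units


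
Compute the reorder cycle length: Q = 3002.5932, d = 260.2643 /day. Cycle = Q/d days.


Cycle = 3002.5932 / 260.2643 = 11.5367

11.5367 days


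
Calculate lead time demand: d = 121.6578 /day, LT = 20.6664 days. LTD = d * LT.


LTD = 121.6578 * 20.6664 = 2514.2288

2514.2288 units


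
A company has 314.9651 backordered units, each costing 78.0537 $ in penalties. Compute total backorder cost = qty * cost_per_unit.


Total = 314.9651 * 78.0537 = 24584.1914

24584.1914 $


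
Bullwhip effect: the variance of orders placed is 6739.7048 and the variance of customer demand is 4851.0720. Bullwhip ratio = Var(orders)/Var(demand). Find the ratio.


BW = 6739.7048 / 4851.0720 = 1.3893

1.3893


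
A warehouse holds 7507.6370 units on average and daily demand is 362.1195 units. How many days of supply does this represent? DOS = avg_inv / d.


DOS = 7507.6370 / 362.1195 = 20.7325

20.7325 days


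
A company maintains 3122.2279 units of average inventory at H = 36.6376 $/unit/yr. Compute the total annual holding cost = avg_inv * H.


Cost = 3122.2279 * 36.6376 = 114390.9369

114390.9369 $/yr


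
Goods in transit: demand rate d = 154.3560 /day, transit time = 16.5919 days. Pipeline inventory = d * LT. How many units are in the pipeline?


Pipeline = 154.3560 * 16.5919 = 2561.0593

2561.0593 units


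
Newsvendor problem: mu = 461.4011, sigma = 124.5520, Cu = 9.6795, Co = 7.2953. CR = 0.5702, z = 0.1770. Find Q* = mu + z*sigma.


CR = Cu/(Cu+Co) = 9.6795/(9.6795+7.2953) = 0.5702
z = 0.1770
Q* = 461.4011 + 0.1770 * 124.5520 = 483.4468

483.4468 units


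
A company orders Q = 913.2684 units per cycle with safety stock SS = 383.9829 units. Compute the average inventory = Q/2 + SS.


Q/2 = 456.6342
Avg = 456.6342 + 383.9829 = 840.6171

840.6171 units


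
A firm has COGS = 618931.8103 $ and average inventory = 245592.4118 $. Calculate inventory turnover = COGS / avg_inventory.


Turnover = 618931.8103 / 245592.4118 = 2.5202

2.5202


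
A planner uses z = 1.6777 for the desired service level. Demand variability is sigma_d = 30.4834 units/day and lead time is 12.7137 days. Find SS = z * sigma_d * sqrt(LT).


sqrt(LT) = sqrt(12.7137) = 3.5656
SS = 1.6777 * 30.4834 * 3.5656 = 182.3533

182.3533 units


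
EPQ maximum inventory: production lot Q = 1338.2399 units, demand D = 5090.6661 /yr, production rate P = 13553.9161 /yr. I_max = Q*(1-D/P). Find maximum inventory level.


D/P = 0.3756
1 - D/P = 0.6244
I_max = 1338.2399 * 0.6244 = 835.6152

835.6152 units


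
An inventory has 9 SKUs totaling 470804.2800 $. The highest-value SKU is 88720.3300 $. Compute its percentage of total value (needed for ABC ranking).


Top item = 88720.3300
Total = 470804.2800
Percentage = 88720.3300 / 470804.2800 * 100 = 18.8444

18.8444%


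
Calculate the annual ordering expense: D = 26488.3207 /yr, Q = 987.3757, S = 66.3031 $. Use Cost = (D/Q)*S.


Number of orders = D/Q = 26.8270
Cost = 26.8270 * 66.3031 = 1778.7128

1778.7128 $/yr


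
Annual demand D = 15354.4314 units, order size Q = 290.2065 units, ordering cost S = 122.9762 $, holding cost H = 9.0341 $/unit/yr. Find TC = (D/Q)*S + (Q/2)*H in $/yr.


Ordering cost = D*S/Q = 6506.5036
Holding cost = Q*H/2 = 1310.8773
TC = 6506.5036 + 1310.8773 = 7817.3808

7817.3808 $/yr


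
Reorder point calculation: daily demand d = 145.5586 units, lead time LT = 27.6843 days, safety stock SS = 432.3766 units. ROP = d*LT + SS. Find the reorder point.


d*LT = 145.5586 * 27.6843 = 4029.6879
ROP = 4029.6879 + 432.3766 = 4462.0645

4462.0645 units


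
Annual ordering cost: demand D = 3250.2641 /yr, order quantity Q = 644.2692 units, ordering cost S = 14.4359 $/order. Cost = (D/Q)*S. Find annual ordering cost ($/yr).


Number of orders = D/Q = 5.0449
Cost = 5.0449 * 14.4359 = 72.8275

72.8275 $/yr


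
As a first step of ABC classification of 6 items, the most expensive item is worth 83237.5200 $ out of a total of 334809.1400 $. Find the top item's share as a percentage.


Top item = 83237.5200
Total = 334809.1400
Percentage = 83237.5200 / 334809.1400 * 100 = 24.8612

24.8612%


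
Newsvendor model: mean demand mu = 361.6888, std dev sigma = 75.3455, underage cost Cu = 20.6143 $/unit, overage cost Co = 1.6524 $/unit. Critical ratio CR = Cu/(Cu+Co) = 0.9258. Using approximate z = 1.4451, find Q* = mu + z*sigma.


CR = Cu/(Cu+Co) = 20.6143/(20.6143+1.6524) = 0.9258
z = 1.4451
Q* = 361.6888 + 1.4451 * 75.3455 = 470.5706

470.5706 units


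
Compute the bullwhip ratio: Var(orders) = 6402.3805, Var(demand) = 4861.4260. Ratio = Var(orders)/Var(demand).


BW = 6402.3805 / 4861.4260 = 1.3170

1.3170


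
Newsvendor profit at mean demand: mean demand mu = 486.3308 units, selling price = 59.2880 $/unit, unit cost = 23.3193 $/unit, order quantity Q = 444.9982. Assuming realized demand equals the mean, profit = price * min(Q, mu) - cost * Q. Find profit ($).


Sales at mu = min(444.9982, 486.3308) = 444.9982
Revenue = 59.2880 * 444.9982 = 26383.0533
Total cost = 23.3193 * 444.9982 = 10377.0465
Profit = 26383.0533 - 10377.0465 = 16006.0068

16006.0068 $


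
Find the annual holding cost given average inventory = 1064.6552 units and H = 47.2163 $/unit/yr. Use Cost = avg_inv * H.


Cost = 1064.6552 * 47.2163 = 50269.0793

50269.0793 $/yr


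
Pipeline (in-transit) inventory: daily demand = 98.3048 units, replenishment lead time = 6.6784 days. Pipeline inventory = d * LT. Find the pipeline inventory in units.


Pipeline = 98.3048 * 6.6784 = 656.5188

656.5188 units


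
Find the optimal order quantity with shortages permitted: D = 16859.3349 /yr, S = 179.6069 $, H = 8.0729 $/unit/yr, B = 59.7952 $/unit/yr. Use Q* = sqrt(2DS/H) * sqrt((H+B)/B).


sqrt(2DS/H) = 866.1277
sqrt((H+B)/B) = 1.0654
Q* = 866.1277 * 1.0654 = 922.7448

922.7448 units


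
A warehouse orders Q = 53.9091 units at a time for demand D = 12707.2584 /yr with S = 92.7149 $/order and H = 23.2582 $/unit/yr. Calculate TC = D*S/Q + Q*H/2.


Ordering cost = D*S/Q = 21854.4215
Holding cost = Q*H/2 = 626.9143
TC = 21854.4215 + 626.9143 = 22481.3358

22481.3358 $/yr


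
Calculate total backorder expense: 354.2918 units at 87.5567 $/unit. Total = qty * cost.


Total = 354.2918 * 87.5567 = 31020.6208

31020.6208 $


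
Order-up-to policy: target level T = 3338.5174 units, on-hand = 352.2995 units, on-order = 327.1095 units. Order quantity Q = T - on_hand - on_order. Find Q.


Inventory position = OH + OO = 352.2995 + 327.1095 = 679.4090
Q = 3338.5174 - 679.4090 = 2659.1084

2659.1084 units


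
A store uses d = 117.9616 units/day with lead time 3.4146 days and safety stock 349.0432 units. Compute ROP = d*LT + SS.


d*LT = 117.9616 * 3.4146 = 402.7917
ROP = 402.7917 + 349.0432 = 751.8349

751.8349 units


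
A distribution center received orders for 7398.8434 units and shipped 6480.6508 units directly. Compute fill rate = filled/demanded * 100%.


FR = 6480.6508 / 7398.8434 * 100 = 87.5901

87.5901%


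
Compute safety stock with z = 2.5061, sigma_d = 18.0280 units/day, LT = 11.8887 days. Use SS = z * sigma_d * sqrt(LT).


sqrt(LT) = sqrt(11.8887) = 3.4480
SS = 2.5061 * 18.0280 * 3.4480 = 155.7805

155.7805 units


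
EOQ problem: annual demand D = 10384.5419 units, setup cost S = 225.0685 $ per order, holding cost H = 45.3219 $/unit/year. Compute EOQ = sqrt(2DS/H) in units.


2*D*S = 2 * 10384.5419 * 225.0685 = 4674466.5372
2*D*S/H = 103139.2448
EOQ = sqrt(103139.2448) = 321.1530

321.1530 units


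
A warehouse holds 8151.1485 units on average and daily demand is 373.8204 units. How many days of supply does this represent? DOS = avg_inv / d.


DOS = 8151.1485 / 373.8204 = 21.8050

21.8050 days


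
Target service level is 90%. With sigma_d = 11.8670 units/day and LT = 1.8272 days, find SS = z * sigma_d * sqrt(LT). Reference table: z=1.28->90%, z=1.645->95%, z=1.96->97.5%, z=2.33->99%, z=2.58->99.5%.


From the table, SL = 90% corresponds to z = 1.28
sqrt(LT) = sqrt(1.8272) = 1.3517
SS = 1.28 * 11.8670 * 1.3517 = 20.5326

20.5326 units


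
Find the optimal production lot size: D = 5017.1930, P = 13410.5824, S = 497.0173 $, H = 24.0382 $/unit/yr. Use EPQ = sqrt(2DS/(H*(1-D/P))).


1 - D/P = 1 - 0.3741 = 0.6259
H*(1-D/P) = 15.0450
2DS = 4987263.4369
EPQ = sqrt(331490.1527) = 575.7518

575.7518 units


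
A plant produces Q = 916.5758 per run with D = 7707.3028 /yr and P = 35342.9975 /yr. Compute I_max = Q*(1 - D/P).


D/P = 0.2181
1 - D/P = 0.7819
I_max = 916.5758 * 0.7819 = 716.6967

716.6967 units


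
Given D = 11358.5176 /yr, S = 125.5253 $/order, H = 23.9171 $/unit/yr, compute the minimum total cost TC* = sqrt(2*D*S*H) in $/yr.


2*D*S*H = 68201109.2618
TC* = sqrt(68201109.2618) = 8258.3963

8258.3963 $/yr


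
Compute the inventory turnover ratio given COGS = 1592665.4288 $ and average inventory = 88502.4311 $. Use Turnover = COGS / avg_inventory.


Turnover = 1592665.4288 / 88502.4311 = 17.9957

17.9957


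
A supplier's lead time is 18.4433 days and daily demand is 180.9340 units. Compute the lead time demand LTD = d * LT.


LTD = 180.9340 * 18.4433 = 3337.0200

3337.0200 units


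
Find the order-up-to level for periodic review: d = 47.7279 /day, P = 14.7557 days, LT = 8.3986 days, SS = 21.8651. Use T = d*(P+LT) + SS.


P + LT = 23.1543
d*(P+LT) = 47.7279 * 23.1543 = 1105.1061
T = 1105.1061 + 21.8651 = 1126.9712

1126.9712 units


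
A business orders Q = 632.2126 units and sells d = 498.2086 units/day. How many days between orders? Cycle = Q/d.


Cycle = 632.2126 / 498.2086 = 1.2690

1.2690 days


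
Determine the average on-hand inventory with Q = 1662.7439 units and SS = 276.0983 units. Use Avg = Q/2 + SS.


Q/2 = 831.3719
Avg = 831.3719 + 276.0983 = 1107.4702

1107.4702 units


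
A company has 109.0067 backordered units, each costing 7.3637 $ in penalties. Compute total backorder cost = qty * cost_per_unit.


Total = 109.0067 * 7.3637 = 802.6926

802.6926 $


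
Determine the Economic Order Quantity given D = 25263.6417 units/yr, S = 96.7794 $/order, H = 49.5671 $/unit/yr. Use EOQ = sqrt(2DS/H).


2*D*S = 2 * 25263.6417 * 96.7794 = 4890000.1711
2*D*S/H = 98654.1511
EOQ = sqrt(98654.1511) = 314.0926

314.0926 units


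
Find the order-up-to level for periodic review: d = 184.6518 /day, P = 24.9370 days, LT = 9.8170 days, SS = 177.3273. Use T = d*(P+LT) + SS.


P + LT = 34.7540
d*(P+LT) = 184.6518 * 34.7540 = 6417.3887
T = 6417.3887 + 177.3273 = 6594.7160

6594.7160 units


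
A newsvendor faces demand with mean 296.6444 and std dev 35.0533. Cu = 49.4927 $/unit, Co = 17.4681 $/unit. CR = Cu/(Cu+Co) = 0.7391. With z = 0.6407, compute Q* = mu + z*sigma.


CR = Cu/(Cu+Co) = 49.4927/(49.4927+17.4681) = 0.7391
z = 0.6407
Q* = 296.6444 + 0.6407 * 35.0533 = 319.1030

319.1030 units


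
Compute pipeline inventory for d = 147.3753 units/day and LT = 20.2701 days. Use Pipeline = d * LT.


Pipeline = 147.3753 * 20.2701 = 2987.3121

2987.3121 units


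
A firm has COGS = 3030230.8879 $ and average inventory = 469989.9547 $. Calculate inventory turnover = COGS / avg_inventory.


Turnover = 3030230.8879 / 469989.9547 = 6.4474

6.4474


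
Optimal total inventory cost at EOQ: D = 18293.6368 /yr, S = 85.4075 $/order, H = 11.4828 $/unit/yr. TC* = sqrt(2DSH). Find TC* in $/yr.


2*D*S*H = 35881770.0207
TC* = sqrt(35881770.0207) = 5990.1394

5990.1394 $/yr


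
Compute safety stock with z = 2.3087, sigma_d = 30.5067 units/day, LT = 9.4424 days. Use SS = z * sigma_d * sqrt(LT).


sqrt(LT) = sqrt(9.4424) = 3.0728
SS = 2.3087 * 30.5067 * 3.0728 = 216.4233

216.4233 units


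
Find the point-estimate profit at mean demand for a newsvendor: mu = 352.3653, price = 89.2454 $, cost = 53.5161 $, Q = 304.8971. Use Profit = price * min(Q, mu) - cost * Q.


Sales at mu = min(304.8971, 352.3653) = 304.8971
Revenue = 89.2454 * 304.8971 = 27210.6636
Total cost = 53.5161 * 304.8971 = 16316.9037
Profit = 27210.6636 - 16316.9037 = 10893.7600

10893.7600 $


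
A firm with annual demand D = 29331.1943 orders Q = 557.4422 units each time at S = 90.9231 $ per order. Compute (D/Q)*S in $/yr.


Number of orders = D/Q = 52.6175
Cost = 52.6175 * 90.9231 = 4784.1428

4784.1428 $/yr


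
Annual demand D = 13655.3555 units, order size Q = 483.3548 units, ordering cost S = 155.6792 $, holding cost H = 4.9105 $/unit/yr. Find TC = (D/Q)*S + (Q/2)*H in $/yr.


Ordering cost = D*S/Q = 4398.1250
Holding cost = Q*H/2 = 1186.7569
TC = 4398.1250 + 1186.7569 = 5584.8819

5584.8819 $/yr


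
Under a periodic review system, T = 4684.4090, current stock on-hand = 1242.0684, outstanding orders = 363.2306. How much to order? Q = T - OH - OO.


Inventory position = OH + OO = 1242.0684 + 363.2306 = 1605.2990
Q = 4684.4090 - 1605.2990 = 3079.1100

3079.1100 units


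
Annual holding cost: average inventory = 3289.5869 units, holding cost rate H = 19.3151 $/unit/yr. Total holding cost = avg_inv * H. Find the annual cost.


Cost = 3289.5869 * 19.3151 = 63538.6999

63538.6999 $/yr


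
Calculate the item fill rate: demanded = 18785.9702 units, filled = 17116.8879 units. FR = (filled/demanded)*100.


FR = 17116.8879 / 18785.9702 * 100 = 91.1153

91.1153%


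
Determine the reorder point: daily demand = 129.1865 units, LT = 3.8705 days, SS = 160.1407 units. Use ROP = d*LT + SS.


d*LT = 129.1865 * 3.8705 = 500.0163
ROP = 500.0163 + 160.1407 = 660.1570

660.1570 units


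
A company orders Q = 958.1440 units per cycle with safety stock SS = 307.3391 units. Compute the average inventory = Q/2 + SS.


Q/2 = 479.0720
Avg = 479.0720 + 307.3391 = 786.4111

786.4111 units


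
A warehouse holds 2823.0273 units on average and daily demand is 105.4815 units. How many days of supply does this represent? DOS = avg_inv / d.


DOS = 2823.0273 / 105.4815 = 26.7632

26.7632 days


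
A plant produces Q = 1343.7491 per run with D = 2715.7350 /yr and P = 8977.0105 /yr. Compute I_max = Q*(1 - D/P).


D/P = 0.3025
1 - D/P = 0.6975
I_max = 1343.7491 * 0.6975 = 937.2367

937.2367 units


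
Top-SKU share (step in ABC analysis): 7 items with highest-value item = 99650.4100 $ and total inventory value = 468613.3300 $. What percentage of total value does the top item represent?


Top item = 99650.4100
Total = 468613.3300
Percentage = 99650.4100 / 468613.3300 * 100 = 21.2650

21.2650%


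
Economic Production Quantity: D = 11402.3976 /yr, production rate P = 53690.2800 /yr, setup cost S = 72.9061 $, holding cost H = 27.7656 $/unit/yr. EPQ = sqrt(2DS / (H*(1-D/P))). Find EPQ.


1 - D/P = 1 - 0.2124 = 0.7876
H*(1-D/P) = 21.8689
2DS = 1662608.6793
EPQ = sqrt(76026.0998) = 275.7283

275.7283 units
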